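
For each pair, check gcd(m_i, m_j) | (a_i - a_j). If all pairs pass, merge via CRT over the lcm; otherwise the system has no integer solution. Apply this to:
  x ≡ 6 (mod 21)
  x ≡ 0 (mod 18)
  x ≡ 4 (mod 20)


Moduli 21, 18, 20 are not pairwise coprime, so CRT works modulo lcm(m_i) when all pairwise compatibility conditions hold.
Pairwise compatibility: gcd(m_i, m_j) must divide a_i - a_j for every pair.
Merge one congruence at a time:
  Start: x ≡ 6 (mod 21).
  Combine with x ≡ 0 (mod 18): gcd(21, 18) = 3; 0 - 6 = -6, which IS divisible by 3, so compatible.
    Write x = 6 + 21·t and substitute into x ≡ 0 (mod 18): 21·t ≡ 0 − 6 = -6 (mod 18).
    Divide the congruence (and modulus) by g = 3: 7·t ≡ -2 (mod 6).
    Reduce coefficients mod 6: 1·t ≡ 4 (mod 6).
    So t ≡ 4 (mod 6).
    Then x = 6 + 21·4 = 90, valid modulo lcm(21, 18) = 126: x ≡ 90 (mod 126).
  Combine with x ≡ 4 (mod 20): gcd(126, 20) = 2; 4 - 90 = -86, which IS divisible by 2, so compatible.
    Write x = 90 + 126·t and substitute into x ≡ 4 (mod 20): 126·t ≡ 4 − 90 = -86 (mod 20).
    Divide the congruence (and modulus) by g = 2: 63·t ≡ -43 (mod 10).
    Reduce coefficients mod 10: 3·t ≡ 7 (mod 10).
    The inverse of 3 mod 10 is 7 (since 3·7 = 21 = 2·10 + 1), so t ≡ 7·7 = 49 ≡ 9 (mod 10).
    Then x = 90 + 126·9 = 1224, valid modulo lcm(126, 20) = 1260: x ≡ 1224 (mod 1260).
Verify: 1224 mod 21 = 6, 1224 mod 18 = 0, 1224 mod 20 = 4.

x ≡ 1224 (mod 1260).


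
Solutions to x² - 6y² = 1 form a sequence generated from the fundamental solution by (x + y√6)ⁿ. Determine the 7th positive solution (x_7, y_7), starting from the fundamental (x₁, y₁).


Step 1: Find the fundamental solution (x₁, y₁) of x² - 6y² = 1.
  Expand √6 as a continued fraction. a₀ = ⌊√6⌋ = 2; iterate m_{k+1} = d_k·a_k − m_k, d_{k+1} = (6 − m_{k+1}²)/d_k, a_{k+1} = ⌊(a₀ + m_{k+1})/d_{k+1}⌋ (starting m₀ = 0, d₀ = 1), with convergents p_k = a_k·p_{k-1} + p_{k-2}, q_k = a_k·q_{k-1} + q_{k-2} (p₋₁ = 1, q₋₁ = 0):
  k = 0: a₀ = 2; p₀/q₀ = 2/1; p₀² − 6·q₀² = 4 − 6 = -2.
  k = 1: m = 2, d = 2, a = ⌊(2 + 2)/2⌋ = 2; p/q = (2·2 + 1)/(2·1 + 0) = 5/2; p² − 6·q² = 25 − 24 = 1.
  The first convergent with p² − 6·q² = 1 gives the fundamental solution (x₁, y₁) = (5, 2).
Step 2: Apply the recurrence (x_{n+1}, y_{n+1}) = (x₁x_n + 6y₁y_n, x₁y_n + y₁x_n) repeatedly.
  From (x_1, y_1) = (5, 2): x_2 = 5·5 + 6·2·2 = 49; y_2 = 5·2 + 2·5 = 20.
  From (x_2, y_2) = (49, 20): x_3 = 5·49 + 6·2·20 = 485; y_3 = 5·20 + 2·49 = 198.
  From (x_3, y_3) = (485, 198): x_4 = 5·485 + 6·2·198 = 4801; y_4 = 5·198 + 2·485 = 1960.
  From (x_4, y_4) = (4801, 1960): x_5 = 5·4801 + 6·2·1960 = 47525; y_5 = 5·1960 + 2·4801 = 19402.
  From (x_5, y_5) = (47525, 19402): x_6 = 5·47525 + 6·2·19402 = 470449; y_6 = 5·19402 + 2·47525 = 192060.
  From (x_6, y_6) = (470449, 192060): x_7 = 5·470449 + 6·2·192060 = 4656965; y_7 = 5·192060 + 2·470449 = 1901198.
Step 3: Verify x_7² - 6·y_7² = 21687323011225 - 21687323011224 = 1 (should be 1). ✓

(x_1, y_1) = (5, 2); (x_7, y_7) = (4656965, 1901198).


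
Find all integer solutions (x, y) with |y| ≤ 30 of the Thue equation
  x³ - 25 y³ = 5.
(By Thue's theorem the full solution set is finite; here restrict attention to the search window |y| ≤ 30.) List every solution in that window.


The equation is x³ - 25y³ = 5. For fixed y, x³ = 25·y³ + 5, so a solution requires the RHS to be a perfect cube.
Strategy: iterate y from -30 to 30, compute RHS = 25·y³ + 5, and check whether it is a (positive or negative) perfect cube.
Check small values of y:
  y = 0: RHS = 5 is not a perfect cube.
  y = 1: RHS = 30 is not a perfect cube.
  y = -1: RHS = -20 is not a perfect cube.
  y = 2: RHS = 205 is not a perfect cube.
  y = -2: RHS = -195 is not a perfect cube.
  y = 3: RHS = 680 is not a perfect cube.
  y = -3: RHS = -670 is not a perfect cube.
Continuing the search up to |y| = 30 finds no solutions either.
No (x, y) in the scanned range satisfies the equation.

No integer solutions with |y| ≤ 30.


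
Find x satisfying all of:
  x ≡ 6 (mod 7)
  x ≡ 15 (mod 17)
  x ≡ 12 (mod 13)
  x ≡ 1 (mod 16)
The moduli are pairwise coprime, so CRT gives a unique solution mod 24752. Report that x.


Product of moduli M = 7 · 17 · 13 · 16 = 24752.
Merge one congruence at a time:
  Start: x ≡ 6 (mod 7).
  Combine with x ≡ 15 (mod 17); new modulus lcm = 119.
    Write x = 6 + 7·t and substitute into x ≡ 15 (mod 17): 7·t ≡ 15 − 6 = 9 (mod 17).
    The inverse of 7 mod 17 is 5 (since 7·5 = 35 = 2·17 + 1), so t ≡ 5·9 = 45 ≡ 11 (mod 17).
    Then x = 6 + 7·11 = 83, valid modulo lcm(7, 17) = 119: x ≡ 83 (mod 119).
  Combine with x ≡ 12 (mod 13); new modulus lcm = 1547.
    Write x = 83 + 119·t and substitute into x ≡ 12 (mod 13): 119·t ≡ 12 − 83 = -71 (mod 13).
    Reduce coefficients mod 13: 2·t ≡ 7 (mod 13).
    The inverse of 2 mod 13 is 7 (since 2·7 = 14 = 1·13 + 1), so t ≡ 7·7 = 49 ≡ 10 (mod 13).
    Then x = 83 + 119·10 = 1273, valid modulo lcm(119, 13) = 1547: x ≡ 1273 (mod 1547).
  Combine with x ≡ 1 (mod 16); new modulus lcm = 24752.
    Write x = 1273 + 1547·t and substitute into x ≡ 1 (mod 16): 1547·t ≡ 1 − 1273 = -1272 (mod 16).
    Reduce coefficients mod 16: 11·t ≡ 8 (mod 16).
    The inverse of 11 mod 16 is 3 (since 11·3 = 33 = 2·16 + 1), so t ≡ 3·8 = 24 ≡ 8 (mod 16).
    Then x = 1273 + 1547·8 = 13649, valid modulo lcm(1547, 16) = 24752: x ≡ 13649 (mod 24752).
Verify against each original: 13649 mod 7 = 6, 13649 mod 17 = 15, 13649 mod 13 = 12, 13649 mod 16 = 1.

x ≡ 13649 (mod 24752).


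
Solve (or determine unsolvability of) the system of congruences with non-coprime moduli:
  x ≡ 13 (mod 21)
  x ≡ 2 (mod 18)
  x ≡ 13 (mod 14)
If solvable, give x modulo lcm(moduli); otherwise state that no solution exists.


Moduli 21, 18, 14 are not pairwise coprime, so CRT works modulo lcm(m_i) when all pairwise compatibility conditions hold.
Pairwise compatibility: gcd(m_i, m_j) must divide a_i - a_j for every pair.
Merge one congruence at a time:
  Start: x ≡ 13 (mod 21).
  Combine with x ≡ 2 (mod 18): gcd(21, 18) = 3, and 2 - 13 = -11 is NOT divisible by 3.
    ⇒ system is inconsistent (no integer solution).

No solution (the system is inconsistent).


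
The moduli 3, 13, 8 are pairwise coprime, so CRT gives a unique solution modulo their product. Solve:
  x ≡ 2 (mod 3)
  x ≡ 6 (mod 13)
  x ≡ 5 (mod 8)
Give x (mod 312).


Moduli 3, 13, 8 are pairwise coprime; by CRT there is a unique solution modulo M = 3 · 13 · 8 = 312.
Solve pairwise, accumulating the modulus:
  Start with x ≡ 2 (mod 3).
  Combine with x ≡ 6 (mod 13): since gcd(3, 13) = 1, we get a unique residue mod 39.
    Write x = 2 + 3·t and substitute into x ≡ 6 (mod 13): 3·t ≡ 6 − 2 = 4 (mod 13).
    The inverse of 3 mod 13 is 9 (since 3·9 = 27 = 2·13 + 1), so t ≡ 9·4 = 36 ≡ 10 (mod 13).
    Then x = 2 + 3·10 = 32, valid modulo lcm(3, 13) = 39: x ≡ 32 (mod 39).
  Combine with x ≡ 5 (mod 8): since gcd(39, 8) = 1, we get a unique residue mod 312.
    Write x = 32 + 39·t and substitute into x ≡ 5 (mod 8): 39·t ≡ 5 − 32 = -27 (mod 8).
    Reduce coefficients mod 8: 7·t ≡ 5 (mod 8).
    The inverse of 7 mod 8 is 7 (since 7·7 = 49 = 6·8 + 1), so t ≡ 7·5 = 35 ≡ 3 (mod 8).
    Then x = 32 + 39·3 = 149, valid modulo lcm(39, 8) = 312: x ≡ 149 (mod 312).
Verify: 149 mod 3 = 2 ✓, 149 mod 13 = 6 ✓, 149 mod 8 = 5 ✓.

x ≡ 149 (mod 312).


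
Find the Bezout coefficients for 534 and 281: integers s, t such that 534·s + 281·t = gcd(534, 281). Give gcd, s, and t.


Euclidean algorithm on (534, 281) — divide until remainder is 0:
  534 = 1 · 281 + 253
  281 = 1 · 253 + 28
  253 = 9 · 28 + 1
  28 = 28 · 1 + 0
gcd(534, 281) = 1.
Track Bezout coefficients alongside the remainders: start with r₀ = 534 = a·1 + b·0 (s = 1, t = 0) and r₁ = 281 = a·0 + b·1 (s = 0, t = 1); each new remainder r_{k+1} = r_{k-1} − q_k·r_k inherits s_{k+1} = s_{k-1} − q_k·s_k, t_{k+1} = t_{k-1} − q_k·t_k, so r_k = a·s_k + b·t_k at every step:
  q = 1: r = 253, s = 1 − 1·0 = 1, t = 0 − 1·1 = -1  (check: 534·1 + 281·(-1) = 253)
  q = 1: r = 28, s = 0 − 1·1 = -1, t = 1 − 1·(-1) = 2  (check: 534·(-1) + 281·2 = 28)
  q = 9: r = 1, s = 1 − 9·(-1) = 10, t = -1 − 9·2 = -19  (check: 534·10 + 281·(-19) = 1)
The row with r = 1 (the gcd) gives the Bezout coefficients s = 10, t = -19.
Result: 534 · (10) + 281 · (-19) = 1.

gcd(534, 281) = 1; s = 10, t = -19 (check: 534·10 + 281·(-19) = 1).


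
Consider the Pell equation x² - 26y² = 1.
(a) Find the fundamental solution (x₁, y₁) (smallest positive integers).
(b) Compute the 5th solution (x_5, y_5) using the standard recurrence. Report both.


Step 1: Find the fundamental solution (x₁, y₁) of x² - 26y² = 1.
  Expand √26 as a continued fraction. a₀ = ⌊√26⌋ = 5; iterate m_{k+1} = d_k·a_k − m_k, d_{k+1} = (26 − m_{k+1}²)/d_k, a_{k+1} = ⌊(a₀ + m_{k+1})/d_{k+1}⌋ (starting m₀ = 0, d₀ = 1), with convergents p_k = a_k·p_{k-1} + p_{k-2}, q_k = a_k·q_{k-1} + q_{k-2} (p₋₁ = 1, q₋₁ = 0):
  k = 0: a₀ = 5; p₀/q₀ = 5/1; p₀² − 26·q₀² = 25 − 26 = -1.
  k = 1: m = 5, d = 1, a = ⌊(5 + 5)/1⌋ = 10; p/q = (10·5 + 1)/(10·1 + 0) = 51/10; p² − 26·q² = 2601 − 2600 = 1.
  The first convergent with p² − 26·q² = 1 gives the fundamental solution (x₁, y₁) = (51, 10).
Step 2: Apply the recurrence (x_{n+1}, y_{n+1}) = (x₁x_n + 26y₁y_n, x₁y_n + y₁x_n) repeatedly.
  From (x_1, y_1) = (51, 10): x_2 = 51·51 + 26·10·10 = 5201; y_2 = 51·10 + 10·51 = 1020.
  From (x_2, y_2) = (5201, 1020): x_3 = 51·5201 + 26·10·1020 = 530451; y_3 = 51·1020 + 10·5201 = 104030.
  From (x_3, y_3) = (530451, 104030): x_4 = 51·530451 + 26·10·104030 = 54100801; y_4 = 51·104030 + 10·530451 = 10610040.
  From (x_4, y_4) = (54100801, 10610040): x_5 = 51·54100801 + 26·10·10610040 = 5517751251; y_5 = 51·10610040 + 10·54100801 = 1082120050.
Step 3: Verify x_5² - 26·y_5² = 30445578867912065001 - 30445578867912065000 = 1 (should be 1). ✓

(x_1, y_1) = (51, 10); (x_5, y_5) = (5517751251, 1082120050).


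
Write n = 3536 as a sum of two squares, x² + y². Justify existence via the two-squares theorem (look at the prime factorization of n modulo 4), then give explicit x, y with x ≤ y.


Step 1: Factor n = 3536 = 2^4 · 13 · 17.
Step 2: Check the mod-4 condition on each prime factor: 2 = 2 (special); 13 ≡ 1 (mod 4), exponent 1; 17 ≡ 1 (mod 4), exponent 1.
All primes ≡ 3 (mod 4) appear to even exponent (or don't appear), so by the two-squares theorem n IS expressible as a sum of two squares.
Step 3: Build a representation. Group n = k² · m with k = 4 and m = 13 · 17 = 221 (a product of primes ≡ 1 (mod 4)); a representation of m scales to one of n via (k·x)² + (k·y)² = k²(x² + y²). Each prime p ≡ 1 (mod 4) is itself a sum of two squares; find a² by testing p − a² for a perfect square:
  13: 13 − 1² = 12, 13 − 2² = 9 = 3² ⇒ 13 = 2² + 3².
  17: 17 − 1² = 16 = 4² ⇒ 17 = 1² + 4².
  Combine using the Brahmagupta–Fibonacci identity (a² + b²)(c² + d²) = (ac − bd)² + (ad + bc)² = (ac + bd)² + (ad − bc)²:
  13 · 17 = 221: from (2² + 3²)(1² + 4²), take (2·1 − 3·4, 2·4 + 3·1) = (2 − 12, 8 + 3) = (-10, 11); dropping signs (only squares matter) gives (10, 11); check 10² + 11² = 100 + 121 = 221 ✓.
  Scale by k = 4: (4·10, 4·11) = (40, 44).
Step 4: Order so x ≤ y and verify: 40² + 44² = 1600 + 1936 = 3536 = n. ✓

n = 3536 = 40² + 44² (one valid representation with x ≤ y).


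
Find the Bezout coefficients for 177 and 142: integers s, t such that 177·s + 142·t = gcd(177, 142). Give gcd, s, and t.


Euclidean algorithm on (177, 142) — divide until remainder is 0:
  177 = 1 · 142 + 35
  142 = 4 · 35 + 2
  35 = 17 · 2 + 1
  2 = 2 · 1 + 0
gcd(177, 142) = 1.
Track Bezout coefficients alongside the remainders: start with r₀ = 177 = a·1 + b·0 (s = 1, t = 0) and r₁ = 142 = a·0 + b·1 (s = 0, t = 1); each new remainder r_{k+1} = r_{k-1} − q_k·r_k inherits s_{k+1} = s_{k-1} − q_k·s_k, t_{k+1} = t_{k-1} − q_k·t_k, so r_k = a·s_k + b·t_k at every step:
  q = 1: r = 35, s = 1 − 1·0 = 1, t = 0 − 1·1 = -1  (check: 177·1 + 142·(-1) = 35)
  q = 4: r = 2, s = 0 − 4·1 = -4, t = 1 − 4·(-1) = 5  (check: 177·(-4) + 142·5 = 2)
  q = 17: r = 1, s = 1 − 17·(-4) = 69, t = -1 − 17·5 = -86  (check: 177·69 + 142·(-86) = 1)
The row with r = 1 (the gcd) gives the Bezout coefficients s = 69, t = -86.
Result: 177 · (69) + 142 · (-86) = 1.

gcd(177, 142) = 1; s = 69, t = -86 (check: 177·69 + 142·(-86) = 1).


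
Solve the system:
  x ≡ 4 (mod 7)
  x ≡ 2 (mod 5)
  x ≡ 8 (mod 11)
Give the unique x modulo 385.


Moduli 7, 5, 11 are pairwise coprime; by CRT there is a unique solution modulo M = 7 · 5 · 11 = 385.
Solve pairwise, accumulating the modulus:
  Start with x ≡ 4 (mod 7).
  Combine with x ≡ 2 (mod 5): since gcd(7, 5) = 1, we get a unique residue mod 35.
    Write x = 4 + 7·t and substitute into x ≡ 2 (mod 5): 7·t ≡ 2 − 4 = -2 (mod 5).
    Reduce coefficients mod 5: 2·t ≡ 3 (mod 5).
    The inverse of 2 mod 5 is 3 (since 2·3 = 6 = 1·5 + 1), so t ≡ 3·3 = 9 ≡ 4 (mod 5).
    Then x = 4 + 7·4 = 32, valid modulo lcm(7, 5) = 35: x ≡ 32 (mod 35).
  Combine with x ≡ 8 (mod 11): since gcd(35, 11) = 1, we get a unique residue mod 385.
    Write x = 32 + 35·t and substitute into x ≡ 8 (mod 11): 35·t ≡ 8 − 32 = -24 (mod 11).
    Reduce coefficients mod 11: 2·t ≡ 9 (mod 11).
    The inverse of 2 mod 11 is 6 (since 2·6 = 12 = 1·11 + 1), so t ≡ 6·9 = 54 ≡ 10 (mod 11).
    Then x = 32 + 35·10 = 382, valid modulo lcm(35, 11) = 385: x ≡ 382 (mod 385).
Verify: 382 mod 7 = 4 ✓, 382 mod 5 = 2 ✓, 382 mod 11 = 8 ✓.

x ≡ 382 (mod 385).


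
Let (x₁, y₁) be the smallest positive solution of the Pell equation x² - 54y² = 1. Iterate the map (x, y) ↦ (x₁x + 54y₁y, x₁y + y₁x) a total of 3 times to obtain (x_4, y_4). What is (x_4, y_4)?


Step 1: Find the fundamental solution (x₁, y₁) of x² - 54y² = 1.
  Expand √54 as a continued fraction. a₀ = ⌊√54⌋ = 7; iterate m_{k+1} = d_k·a_k − m_k, d_{k+1} = (54 − m_{k+1}²)/d_k, a_{k+1} = ⌊(a₀ + m_{k+1})/d_{k+1}⌋ (starting m₀ = 0, d₀ = 1), with convergents p_k = a_k·p_{k-1} + p_{k-2}, q_k = a_k·q_{k-1} + q_{k-2} (p₋₁ = 1, q₋₁ = 0):
  k = 0: a₀ = 7; p₀/q₀ = 7/1; p₀² − 54·q₀² = 49 − 54 = -5.
  k = 1: m = 7, d = 5, a = ⌊(7 + 7)/5⌋ = 2; p/q = (2·7 + 1)/(2·1 + 0) = 15/2; p² − 54·q² = 225 − 216 = 9.
  k = 2: m = 3, d = 9, a = ⌊(7 + 3)/9⌋ = 1; p/q = (1·15 + 7)/(1·2 + 1) = 22/3; p² − 54·q² = 484 − 486 = -2.
  k = 3: m = 6, d = 2, a = ⌊(7 + 6)/2⌋ = 6; p/q = (6·22 + 15)/(6·3 + 2) = 147/20; p² − 54·q² = 21609 − 21600 = 9.
  k = 4: m = 6, d = 9, a = ⌊(7 + 6)/9⌋ = 1; p/q = (1·147 + 22)/(1·20 + 3) = 169/23; p² − 54·q² = 28561 − 28566 = -5.
  k = 5: m = 3, d = 5, a = ⌊(7 + 3)/5⌋ = 2; p/q = (2·169 + 147)/(2·23 + 20) = 485/66; p² − 54·q² = 235225 − 235224 = 1.
  The first convergent with p² − 54·q² = 1 gives the fundamental solution (x₁, y₁) = (485, 66).
Step 2: Apply the recurrence (x_{n+1}, y_{n+1}) = (x₁x_n + 54y₁y_n, x₁y_n + y₁x_n) repeatedly.
  From (x_1, y_1) = (485, 66): x_2 = 485·485 + 54·66·66 = 470449; y_2 = 485·66 + 66·485 = 64020.
  From (x_2, y_2) = (470449, 64020): x_3 = 485·470449 + 54·66·64020 = 456335045; y_3 = 485·64020 + 66·470449 = 62099334.
  From (x_3, y_3) = (456335045, 62099334): x_4 = 485·456335045 + 54·66·62099334 = 442644523201; y_4 = 485·62099334 + 66·456335045 = 60236289960.
Step 3: Verify x_4² - 54·y_4² = 195934173919840627286401 - 195934173919840627286400 = 1 (should be 1). ✓

(x_1, y_1) = (485, 66); (x_4, y_4) = (442644523201, 60236289960).


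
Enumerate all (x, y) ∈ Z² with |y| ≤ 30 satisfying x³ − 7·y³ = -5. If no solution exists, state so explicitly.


The equation is x³ - 7y³ = -5. For fixed y, x³ = 7·y³ − 5, so a solution requires the RHS to be a perfect cube.
Strategy: iterate y from -30 to 30, compute RHS = 7·y³ − 5, and check whether it is a (positive or negative) perfect cube.
Check small values of y:
  y = 0: RHS = -5 is not a perfect cube.
  y = 1: RHS = 2 is not a perfect cube.
  y = -1: RHS = -12 is not a perfect cube.
  y = 2: RHS = 51 is not a perfect cube.
  y = -2: RHS = -61 is not a perfect cube.
  y = 3: RHS = 184 is not a perfect cube.
  y = -3: RHS = -194 is not a perfect cube.
Continuing the search up to |y| = 30 finds no solutions either.
No (x, y) in the scanned range satisfies the equation.

No integer solutions with |y| ≤ 30.


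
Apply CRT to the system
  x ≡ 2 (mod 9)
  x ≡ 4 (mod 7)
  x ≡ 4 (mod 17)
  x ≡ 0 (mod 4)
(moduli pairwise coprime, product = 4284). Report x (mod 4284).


Product of moduli M = 9 · 7 · 17 · 4 = 4284.
Merge one congruence at a time:
  Start: x ≡ 2 (mod 9).
  Combine with x ≡ 4 (mod 7); new modulus lcm = 63.
    Write x = 2 + 9·t and substitute into x ≡ 4 (mod 7): 9·t ≡ 4 − 2 = 2 (mod 7).
    Reduce coefficients mod 7: 2·t ≡ 2 (mod 7).
    The inverse of 2 mod 7 is 4 (since 2·4 = 8 = 1·7 + 1), so t ≡ 4·2 = 8 ≡ 1 (mod 7).
    Then x = 2 + 9·1 = 11, valid modulo lcm(9, 7) = 63: x ≡ 11 (mod 63).
  Combine with x ≡ 4 (mod 17); new modulus lcm = 1071.
    Write x = 11 + 63·t and substitute into x ≡ 4 (mod 17): 63·t ≡ 4 − 11 = -7 (mod 17).
    Reduce coefficients mod 17: 12·t ≡ 10 (mod 17).
    The inverse of 12 mod 17 is 10 (since 12·10 = 120 = 7·17 + 1), so t ≡ 10·10 = 100 ≡ 15 (mod 17).
    Then x = 11 + 63·15 = 956, valid modulo lcm(63, 17) = 1071: x ≡ 956 (mod 1071).
  Combine with x ≡ 0 (mod 4); new modulus lcm = 4284.
    Write x = 956 + 1071·t and substitute into x ≡ 0 (mod 4): 1071·t ≡ 0 − 956 = -956 (mod 4).
    Reduce coefficients mod 4: 3·t ≡ 0 (mod 4).
    The inverse of 3 mod 4 is 3 (since 3·3 = 9 = 2·4 + 1), so t ≡ 3·0 = 0 ≡ 0 (mod 4).
    Then x = 956 + 1071·0 = 956, valid modulo lcm(1071, 4) = 4284: x ≡ 956 (mod 4284).
Verify against each original: 956 mod 9 = 2, 956 mod 7 = 4, 956 mod 17 = 4, 956 mod 4 = 0.

x ≡ 956 (mod 4284).


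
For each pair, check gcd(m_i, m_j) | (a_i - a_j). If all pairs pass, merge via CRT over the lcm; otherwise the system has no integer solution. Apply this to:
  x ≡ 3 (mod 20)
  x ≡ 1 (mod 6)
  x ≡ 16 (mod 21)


Moduli 20, 6, 21 are not pairwise coprime, so CRT works modulo lcm(m_i) when all pairwise compatibility conditions hold.
Pairwise compatibility: gcd(m_i, m_j) must divide a_i - a_j for every pair.
Merge one congruence at a time:
  Start: x ≡ 3 (mod 20).
  Combine with x ≡ 1 (mod 6): gcd(20, 6) = 2; 1 - 3 = -2, which IS divisible by 2, so compatible.
    Write x = 3 + 20·t and substitute into x ≡ 1 (mod 6): 20·t ≡ 1 − 3 = -2 (mod 6).
    Divide the congruence (and modulus) by g = 2: 10·t ≡ -1 (mod 3).
    Reduce coefficients mod 3: 1·t ≡ 2 (mod 3).
    So t ≡ 2 (mod 3).
    Then x = 3 + 20·2 = 43, valid modulo lcm(20, 6) = 60: x ≡ 43 (mod 60).
  Combine with x ≡ 16 (mod 21): gcd(60, 21) = 3; 16 - 43 = -27, which IS divisible by 3, so compatible.
    Write x = 43 + 60·t and substitute into x ≡ 16 (mod 21): 60·t ≡ 16 − 43 = -27 (mod 21).
    Divide the congruence (and modulus) by g = 3: 20·t ≡ -9 (mod 7).
    Reduce coefficients mod 7: 6·t ≡ 5 (mod 7).
    The inverse of 6 mod 7 is 6 (since 6·6 = 36 = 5·7 + 1), so t ≡ 6·5 = 30 ≡ 2 (mod 7).
    Then x = 43 + 60·2 = 163, valid modulo lcm(60, 21) = 420: x ≡ 163 (mod 420).
Verify: 163 mod 20 = 3, 163 mod 6 = 1, 163 mod 21 = 16.

x ≡ 163 (mod 420).


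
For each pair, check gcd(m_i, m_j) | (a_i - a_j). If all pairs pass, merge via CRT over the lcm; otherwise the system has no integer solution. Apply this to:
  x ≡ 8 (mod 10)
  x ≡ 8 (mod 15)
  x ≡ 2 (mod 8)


Moduli 10, 15, 8 are not pairwise coprime, so CRT works modulo lcm(m_i) when all pairwise compatibility conditions hold.
Pairwise compatibility: gcd(m_i, m_j) must divide a_i - a_j for every pair.
Merge one congruence at a time:
  Start: x ≡ 8 (mod 10).
  Combine with x ≡ 8 (mod 15): gcd(10, 15) = 5; 8 - 8 = 0, which IS divisible by 5, so compatible.
    Write x = 8 + 10·t and substitute into x ≡ 8 (mod 15): 10·t ≡ 8 − 8 = 0 (mod 15).
    Divide the congruence (and modulus) by g = 5: 2·t ≡ 0 (mod 3).
    The inverse of 2 mod 3 is 2 (since 2·2 = 4 = 1·3 + 1), so t ≡ 2·0 = 0 ≡ 0 (mod 3).
    Then x = 8 + 10·0 = 8, valid modulo lcm(10, 15) = 30: x ≡ 8 (mod 30).
  Combine with x ≡ 2 (mod 8): gcd(30, 8) = 2; 2 - 8 = -6, which IS divisible by 2, so compatible.
    Write x = 8 + 30·t and substitute into x ≡ 2 (mod 8): 30·t ≡ 2 − 8 = -6 (mod 8).
    Divide the congruence (and modulus) by g = 2: 15·t ≡ -3 (mod 4).
    Reduce coefficients mod 4: 3·t ≡ 1 (mod 4).
    The inverse of 3 mod 4 is 3 (since 3·3 = 9 = 2·4 + 1), so t ≡ 3·1 = 3 ≡ 3 (mod 4).
    Then x = 8 + 30·3 = 98, valid modulo lcm(30, 8) = 120: x ≡ 98 (mod 120).
Verify: 98 mod 10 = 8, 98 mod 15 = 8, 98 mod 8 = 2.

x ≡ 98 (mod 120).


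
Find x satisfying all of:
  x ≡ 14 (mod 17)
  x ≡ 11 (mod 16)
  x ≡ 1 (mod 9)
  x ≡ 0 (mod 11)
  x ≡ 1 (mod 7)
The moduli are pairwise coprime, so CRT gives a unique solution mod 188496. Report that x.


Product of moduli M = 17 · 16 · 9 · 11 · 7 = 188496.
Merge one congruence at a time:
  Start: x ≡ 14 (mod 17).
  Combine with x ≡ 11 (mod 16); new modulus lcm = 272.
    Write x = 14 + 17·t and substitute into x ≡ 11 (mod 16): 17·t ≡ 11 − 14 = -3 (mod 16).
    Reduce coefficients mod 16: 1·t ≡ 13 (mod 16).
    So t ≡ 13 (mod 16).
    Then x = 14 + 17·13 = 235, valid modulo lcm(17, 16) = 272: x ≡ 235 (mod 272).
  Combine with x ≡ 1 (mod 9); new modulus lcm = 2448.
    Write x = 235 + 272·t and substitute into x ≡ 1 (mod 9): 272·t ≡ 1 − 235 = -234 (mod 9).
    Reduce coefficients mod 9: 2·t ≡ 0 (mod 9).
    The inverse of 2 mod 9 is 5 (since 2·5 = 10 = 1·9 + 1), so t ≡ 5·0 = 0 ≡ 0 (mod 9).
    Then x = 235 + 272·0 = 235, valid modulo lcm(272, 9) = 2448: x ≡ 235 (mod 2448).
  Combine with x ≡ 0 (mod 11); new modulus lcm = 26928.
    Write x = 235 + 2448·t and substitute into x ≡ 0 (mod 11): 2448·t ≡ 0 − 235 = -235 (mod 11).
    Reduce coefficients mod 11: 6·t ≡ 7 (mod 11).
    The inverse of 6 mod 11 is 2 (since 6·2 = 12 = 1·11 + 1), so t ≡ 2·7 = 14 ≡ 3 (mod 11).
    Then x = 235 + 2448·3 = 7579, valid modulo lcm(2448, 11) = 26928: x ≡ 7579 (mod 26928).
  Combine with x ≡ 1 (mod 7); new modulus lcm = 188496.
    Write x = 7579 + 26928·t and substitute into x ≡ 1 (mod 7): 26928·t ≡ 1 − 7579 = -7578 (mod 7).
    Reduce coefficients mod 7: 6·t ≡ 3 (mod 7).
    The inverse of 6 mod 7 is 6 (since 6·6 = 36 = 5·7 + 1), so t ≡ 6·3 = 18 ≡ 4 (mod 7).
    Then x = 7579 + 26928·4 = 115291, valid modulo lcm(26928, 7) = 188496: x ≡ 115291 (mod 188496).
Verify against each original: 115291 mod 17 = 14, 115291 mod 16 = 11, 115291 mod 9 = 1, 115291 mod 11 = 0, 115291 mod 7 = 1.

x ≡ 115291 (mod 188496).


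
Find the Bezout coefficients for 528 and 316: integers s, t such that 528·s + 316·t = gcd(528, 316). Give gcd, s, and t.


Euclidean algorithm on (528, 316) — divide until remainder is 0:
  528 = 1 · 316 + 212
  316 = 1 · 212 + 104
  212 = 2 · 104 + 4
  104 = 26 · 4 + 0
gcd(528, 316) = 4.
Track Bezout coefficients alongside the remainders: start with r₀ = 528 = a·1 + b·0 (s = 1, t = 0) and r₁ = 316 = a·0 + b·1 (s = 0, t = 1); each new remainder r_{k+1} = r_{k-1} − q_k·r_k inherits s_{k+1} = s_{k-1} − q_k·s_k, t_{k+1} = t_{k-1} − q_k·t_k, so r_k = a·s_k + b·t_k at every step:
  q = 1: r = 212, s = 1 − 1·0 = 1, t = 0 − 1·1 = -1  (check: 528·1 + 316·(-1) = 212)
  q = 1: r = 104, s = 0 − 1·1 = -1, t = 1 − 1·(-1) = 2  (check: 528·(-1) + 316·2 = 104)
  q = 2: r = 4, s = 1 − 2·(-1) = 3, t = -1 − 2·2 = -5  (check: 528·3 + 316·(-5) = 4)
The row with r = 4 (the gcd) gives the Bezout coefficients s = 3, t = -5.
Result: 528 · (3) + 316 · (-5) = 4.

gcd(528, 316) = 4; s = 3, t = -5 (check: 528·3 + 316·(-5) = 4).


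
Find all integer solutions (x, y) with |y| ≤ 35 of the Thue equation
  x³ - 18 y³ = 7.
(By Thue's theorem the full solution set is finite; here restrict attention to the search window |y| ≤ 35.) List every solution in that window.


The equation is x³ - 18y³ = 7. For fixed y, x³ = 18·y³ + 7, so a solution requires the RHS to be a perfect cube.
Strategy: iterate y from -35 to 35, compute RHS = 18·y³ + 7, and check whether it is a (positive or negative) perfect cube.
Check small values of y:
  y = 0: RHS = 7 is not a perfect cube.
  y = 1: RHS = 25 is not a perfect cube.
  y = -1: RHS = -11 is not a perfect cube.
  y = 2: RHS = 151 is not a perfect cube.
  y = -2: RHS = -137 is not a perfect cube.
  y = 3: RHS = 493 is not a perfect cube.
  y = -3: RHS = -479 is not a perfect cube.
Continuing the search up to |y| = 35 finds no solutions either.
No (x, y) in the scanned range satisfies the equation.

No integer solutions with |y| ≤ 35.


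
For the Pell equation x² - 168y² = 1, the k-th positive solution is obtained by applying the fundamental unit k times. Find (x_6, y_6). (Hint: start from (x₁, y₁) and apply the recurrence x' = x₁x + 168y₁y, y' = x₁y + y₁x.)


Step 1: Find the fundamental solution (x₁, y₁) of x² - 168y² = 1.
  Expand √168 as a continued fraction. a₀ = ⌊√168⌋ = 12; iterate m_{k+1} = d_k·a_k − m_k, d_{k+1} = (168 − m_{k+1}²)/d_k, a_{k+1} = ⌊(a₀ + m_{k+1})/d_{k+1}⌋ (starting m₀ = 0, d₀ = 1), with convergents p_k = a_k·p_{k-1} + p_{k-2}, q_k = a_k·q_{k-1} + q_{k-2} (p₋₁ = 1, q₋₁ = 0):
  k = 0: a₀ = 12; p₀/q₀ = 12/1; p₀² − 168·q₀² = 144 − 168 = -24.
  k = 1: m = 12, d = 24, a = ⌊(12 + 12)/24⌋ = 1; p/q = (1·12 + 1)/(1·1 + 0) = 13/1; p² − 168·q² = 169 − 168 = 1.
  The first convergent with p² − 168·q² = 1 gives the fundamental solution (x₁, y₁) = (13, 1).
Step 2: Apply the recurrence (x_{n+1}, y_{n+1}) = (x₁x_n + 168y₁y_n, x₁y_n + y₁x_n) repeatedly.
  From (x_1, y_1) = (13, 1): x_2 = 13·13 + 168·1·1 = 337; y_2 = 13·1 + 1·13 = 26.
  From (x_2, y_2) = (337, 26): x_3 = 13·337 + 168·1·26 = 8749; y_3 = 13·26 + 1·337 = 675.
  From (x_3, y_3) = (8749, 675): x_4 = 13·8749 + 168·1·675 = 227137; y_4 = 13·675 + 1·8749 = 17524.
  From (x_4, y_4) = (227137, 17524): x_5 = 13·227137 + 168·1·17524 = 5896813; y_5 = 13·17524 + 1·227137 = 454949.
  From (x_5, y_5) = (5896813, 454949): x_6 = 13·5896813 + 168·1·454949 = 153090001; y_6 = 13·454949 + 1·5896813 = 11811150.
Step 3: Verify x_6² - 168·y_6² = 23436548406180001 - 23436548406180000 = 1 (should be 1). ✓

(x_1, y_1) = (13, 1); (x_6, y_6) = (153090001, 11811150).


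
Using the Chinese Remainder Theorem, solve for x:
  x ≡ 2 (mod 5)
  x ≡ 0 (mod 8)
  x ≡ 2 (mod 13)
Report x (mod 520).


Moduli 5, 8, 13 are pairwise coprime; by CRT there is a unique solution modulo M = 5 · 8 · 13 = 520.
Solve pairwise, accumulating the modulus:
  Start with x ≡ 2 (mod 5).
  Combine with x ≡ 0 (mod 8): since gcd(5, 8) = 1, we get a unique residue mod 40.
    Write x = 2 + 5·t and substitute into x ≡ 0 (mod 8): 5·t ≡ 0 − 2 = -2 (mod 8).
    Reduce coefficients mod 8: 5·t ≡ 6 (mod 8).
    The inverse of 5 mod 8 is 5 (since 5·5 = 25 = 3·8 + 1), so t ≡ 5·6 = 30 ≡ 6 (mod 8).
    Then x = 2 + 5·6 = 32, valid modulo lcm(5, 8) = 40: x ≡ 32 (mod 40).
  Combine with x ≡ 2 (mod 13): since gcd(40, 13) = 1, we get a unique residue mod 520.
    Write x = 32 + 40·t and substitute into x ≡ 2 (mod 13): 40·t ≡ 2 − 32 = -30 (mod 13).
    Reduce coefficients mod 13: 1·t ≡ 9 (mod 13).
    So t ≡ 9 (mod 13).
    Then x = 32 + 40·9 = 392, valid modulo lcm(40, 13) = 520: x ≡ 392 (mod 520).
Verify: 392 mod 5 = 2 ✓, 392 mod 8 = 0 ✓, 392 mod 13 = 2 ✓.

x ≡ 392 (mod 520).


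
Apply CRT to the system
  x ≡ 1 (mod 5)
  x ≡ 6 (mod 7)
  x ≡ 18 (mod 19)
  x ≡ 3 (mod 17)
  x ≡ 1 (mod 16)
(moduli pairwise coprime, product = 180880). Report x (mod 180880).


Product of moduli M = 5 · 7 · 19 · 17 · 16 = 180880.
Merge one congruence at a time:
  Start: x ≡ 1 (mod 5).
  Combine with x ≡ 6 (mod 7); new modulus lcm = 35.
    Write x = 1 + 5·t and substitute into x ≡ 6 (mod 7): 5·t ≡ 6 − 1 = 5 (mod 7).
    The inverse of 5 mod 7 is 3 (since 5·3 = 15 = 2·7 + 1), so t ≡ 3·5 = 15 ≡ 1 (mod 7).
    Then x = 1 + 5·1 = 6, valid modulo lcm(5, 7) = 35: x ≡ 6 (mod 35).
  Combine with x ≡ 18 (mod 19); new modulus lcm = 665.
    Write x = 6 + 35·t and substitute into x ≡ 18 (mod 19): 35·t ≡ 18 − 6 = 12 (mod 19).
    Reduce coefficients mod 19: 16·t ≡ 12 (mod 19).
    The inverse of 16 mod 19 is 6 (since 16·6 = 96 = 5·19 + 1), so t ≡ 6·12 = 72 ≡ 15 (mod 19).
    Then x = 6 + 35·15 = 531, valid modulo lcm(35, 19) = 665: x ≡ 531 (mod 665).
  Combine with x ≡ 3 (mod 17); new modulus lcm = 11305.
    Write x = 531 + 665·t and substitute into x ≡ 3 (mod 17): 665·t ≡ 3 − 531 = -528 (mod 17).
    Reduce coefficients mod 17: 2·t ≡ 16 (mod 17).
    The inverse of 2 mod 17 is 9 (since 2·9 = 18 = 1·17 + 1), so t ≡ 9·16 = 144 ≡ 8 (mod 17).
    Then x = 531 + 665·8 = 5851, valid modulo lcm(665, 17) = 11305: x ≡ 5851 (mod 11305).
  Combine with x ≡ 1 (mod 16); new modulus lcm = 180880.
    Write x = 5851 + 11305·t and substitute into x ≡ 1 (mod 16): 11305·t ≡ 1 − 5851 = -5850 (mod 16).
    Reduce coefficients mod 16: 9·t ≡ 6 (mod 16).
    The inverse of 9 mod 16 is 9 (since 9·9 = 81 = 5·16 + 1), so t ≡ 9·6 = 54 ≡ 6 (mod 16).
    Then x = 5851 + 11305·6 = 73681, valid modulo lcm(11305, 16) = 180880: x ≡ 73681 (mod 180880).
Verify against each original: 73681 mod 5 = 1, 73681 mod 7 = 6, 73681 mod 19 = 18, 73681 mod 17 = 3, 73681 mod 16 = 1.

x ≡ 73681 (mod 180880).


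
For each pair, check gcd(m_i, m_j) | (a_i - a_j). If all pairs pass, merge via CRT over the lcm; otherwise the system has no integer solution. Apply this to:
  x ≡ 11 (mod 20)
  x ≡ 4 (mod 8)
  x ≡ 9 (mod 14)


Moduli 20, 8, 14 are not pairwise coprime, so CRT works modulo lcm(m_i) when all pairwise compatibility conditions hold.
Pairwise compatibility: gcd(m_i, m_j) must divide a_i - a_j for every pair.
Merge one congruence at a time:
  Start: x ≡ 11 (mod 20).
  Combine with x ≡ 4 (mod 8): gcd(20, 8) = 4, and 4 - 11 = -7 is NOT divisible by 4.
    ⇒ system is inconsistent (no integer solution).

No solution (the system is inconsistent).


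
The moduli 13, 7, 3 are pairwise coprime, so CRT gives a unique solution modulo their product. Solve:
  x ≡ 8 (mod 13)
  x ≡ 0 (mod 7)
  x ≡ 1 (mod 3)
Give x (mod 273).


Moduli 13, 7, 3 are pairwise coprime; by CRT there is a unique solution modulo M = 13 · 7 · 3 = 273.
Solve pairwise, accumulating the modulus:
  Start with x ≡ 8 (mod 13).
  Combine with x ≡ 0 (mod 7): since gcd(13, 7) = 1, we get a unique residue mod 91.
    Write x = 8 + 13·t and substitute into x ≡ 0 (mod 7): 13·t ≡ 0 − 8 = -8 (mod 7).
    Reduce coefficients mod 7: 6·t ≡ 6 (mod 7).
    The inverse of 6 mod 7 is 6 (since 6·6 = 36 = 5·7 + 1), so t ≡ 6·6 = 36 ≡ 1 (mod 7).
    Then x = 8 + 13·1 = 21, valid modulo lcm(13, 7) = 91: x ≡ 21 (mod 91).
  Combine with x ≡ 1 (mod 3): since gcd(91, 3) = 1, we get a unique residue mod 273.
    Write x = 21 + 91·t and substitute into x ≡ 1 (mod 3): 91·t ≡ 1 − 21 = -20 (mod 3).
    Reduce coefficients mod 3: 1·t ≡ 1 (mod 3).
    So t ≡ 1 (mod 3).
    Then x = 21 + 91·1 = 112, valid modulo lcm(91, 3) = 273: x ≡ 112 (mod 273).
Verify: 112 mod 13 = 8 ✓, 112 mod 7 = 0 ✓, 112 mod 3 = 1 ✓.

x ≡ 112 (mod 273).


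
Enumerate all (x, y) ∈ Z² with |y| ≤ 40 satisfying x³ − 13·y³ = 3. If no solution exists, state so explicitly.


The equation is x³ - 13y³ = 3. For fixed y, x³ = 13·y³ + 3, so a solution requires the RHS to be a perfect cube.
Strategy: iterate y from -40 to 40, compute RHS = 13·y³ + 3, and check whether it is a (positive or negative) perfect cube.
Check small values of y:
  y = 0: RHS = 3 is not a perfect cube.
  y = 1: RHS = 16 is not a perfect cube.
  y = -1: RHS = -10 is not a perfect cube.
  y = 2: RHS = 107 is not a perfect cube.
  y = -2: RHS = -101 is not a perfect cube.
  y = 3: RHS = 354 is not a perfect cube.
  y = -3: RHS = -348 is not a perfect cube.
Continuing the search up to |y| = 40 finds no solutions either.
No (x, y) in the scanned range satisfies the equation.

No integer solutions with |y| ≤ 40.


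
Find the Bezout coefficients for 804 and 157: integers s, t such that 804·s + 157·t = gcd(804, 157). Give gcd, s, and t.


Euclidean algorithm on (804, 157) — divide until remainder is 0:
  804 = 5 · 157 + 19
  157 = 8 · 19 + 5
  19 = 3 · 5 + 4
  5 = 1 · 4 + 1
  4 = 4 · 1 + 0
gcd(804, 157) = 1.
Track Bezout coefficients alongside the remainders: start with r₀ = 804 = a·1 + b·0 (s = 1, t = 0) and r₁ = 157 = a·0 + b·1 (s = 0, t = 1); each new remainder r_{k+1} = r_{k-1} − q_k·r_k inherits s_{k+1} = s_{k-1} − q_k·s_k, t_{k+1} = t_{k-1} − q_k·t_k, so r_k = a·s_k + b·t_k at every step:
  q = 5: r = 19, s = 1 − 5·0 = 1, t = 0 − 5·1 = -5  (check: 804·1 + 157·(-5) = 19)
  q = 8: r = 5, s = 0 − 8·1 = -8, t = 1 − 8·(-5) = 41  (check: 804·(-8) + 157·41 = 5)
  q = 3: r = 4, s = 1 − 3·(-8) = 25, t = -5 − 3·41 = -128  (check: 804·25 + 157·(-128) = 4)
  q = 1: r = 1, s = -8 − 1·25 = -33, t = 41 − 1·(-128) = 169  (check: 804·(-33) + 157·169 = 1)
The row with r = 1 (the gcd) gives the Bezout coefficients s = -33, t = 169.
Result: 804 · (-33) + 157 · (169) = 1.

gcd(804, 157) = 1; s = -33, t = 169 (check: 804·(-33) + 157·169 = 1).


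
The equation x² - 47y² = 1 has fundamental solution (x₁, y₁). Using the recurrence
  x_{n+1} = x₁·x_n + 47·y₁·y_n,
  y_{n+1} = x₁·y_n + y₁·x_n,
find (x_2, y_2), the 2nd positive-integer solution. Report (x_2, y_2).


Step 1: Find the fundamental solution (x₁, y₁) of x² - 47y² = 1.
  Expand √47 as a continued fraction. a₀ = ⌊√47⌋ = 6; iterate m_{k+1} = d_k·a_k − m_k, d_{k+1} = (47 − m_{k+1}²)/d_k, a_{k+1} = ⌊(a₀ + m_{k+1})/d_{k+1}⌋ (starting m₀ = 0, d₀ = 1), with convergents p_k = a_k·p_{k-1} + p_{k-2}, q_k = a_k·q_{k-1} + q_{k-2} (p₋₁ = 1, q₋₁ = 0):
  k = 0: a₀ = 6; p₀/q₀ = 6/1; p₀² − 47·q₀² = 36 − 47 = -11.
  k = 1: m = 6, d = 11, a = ⌊(6 + 6)/11⌋ = 1; p/q = (1·6 + 1)/(1·1 + 0) = 7/1; p² − 47·q² = 49 − 47 = 2.
  k = 2: m = 5, d = 2, a = ⌊(6 + 5)/2⌋ = 5; p/q = (5·7 + 6)/(5·1 + 1) = 41/6; p² − 47·q² = 1681 − 1692 = -11.
  k = 3: m = 5, d = 11, a = ⌊(6 + 5)/11⌋ = 1; p/q = (1·41 + 7)/(1·6 + 1) = 48/7; p² − 47·q² = 2304 − 2303 = 1.
  The first convergent with p² − 47·q² = 1 gives the fundamental solution (x₁, y₁) = (48, 7).
Step 2: Apply the recurrence (x_{n+1}, y_{n+1}) = (x₁x_n + 47y₁y_n, x₁y_n + y₁x_n) repeatedly.
  From (x_1, y_1) = (48, 7): x_2 = 48·48 + 47·7·7 = 4607; y_2 = 48·7 + 7·48 = 672.
Step 3: Verify x_2² - 47·y_2² = 21224449 - 21224448 = 1 (should be 1). ✓

(x_1, y_1) = (48, 7); (x_2, y_2) = (4607, 672).


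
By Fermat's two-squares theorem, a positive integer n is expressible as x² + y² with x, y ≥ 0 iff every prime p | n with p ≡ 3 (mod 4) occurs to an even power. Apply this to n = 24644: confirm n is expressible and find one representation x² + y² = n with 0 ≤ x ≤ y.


Step 1: Factor n = 24644 = 2^2 · 61 · 101.
Step 2: Check the mod-4 condition on each prime factor: 2 = 2 (special); 61 ≡ 1 (mod 4), exponent 1; 101 ≡ 1 (mod 4), exponent 1.
All primes ≡ 3 (mod 4) appear to even exponent (or don't appear), so by the two-squares theorem n IS expressible as a sum of two squares.
Step 3: Build a representation. Group n = k² · m with k = 2 and m = 61 · 101 = 6161 (a product of primes ≡ 1 (mod 4)); a representation of m scales to one of n via (k·x)² + (k·y)² = k²(x² + y²). Each prime p ≡ 1 (mod 4) is itself a sum of two squares; find a² by testing p − a² for a perfect square:
  61: 61 − 1² = 60, 61 − 2² = 57, 61 − 3² = 52, 61 − 4² = 45, 61 − 5² = 36 = 6² ⇒ 61 = 5² + 6².
  101: 101 − 1² = 100 = 10² ⇒ 101 = 1² + 10².
  Combine using the Brahmagupta–Fibonacci identity (a² + b²)(c² + d²) = (ac − bd)² + (ad + bc)² = (ac + bd)² + (ad − bc)²:
  61 · 101 = 6161: from (5² + 6²)(1² + 10²), take (5·1 − 6·10, 5·10 + 6·1) = (5 − 60, 50 + 6) = (-55, 56); dropping signs (only squares matter) gives (55, 56); check 55² + 56² = 3025 + 3136 = 6161 ✓.
  Scale by k = 2: (2·55, 2·56) = (110, 112).
Step 4: Order so x ≤ y and verify: 110² + 112² = 12100 + 12544 = 24644 = n. ✓

n = 24644 = 110² + 112² (one valid representation with x ≤ y).


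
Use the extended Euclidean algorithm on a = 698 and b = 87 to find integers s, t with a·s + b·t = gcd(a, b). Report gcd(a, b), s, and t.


Euclidean algorithm on (698, 87) — divide until remainder is 0:
  698 = 8 · 87 + 2
  87 = 43 · 2 + 1
  2 = 2 · 1 + 0
gcd(698, 87) = 1.
Track Bezout coefficients alongside the remainders: start with r₀ = 698 = a·1 + b·0 (s = 1, t = 0) and r₁ = 87 = a·0 + b·1 (s = 0, t = 1); each new remainder r_{k+1} = r_{k-1} − q_k·r_k inherits s_{k+1} = s_{k-1} − q_k·s_k, t_{k+1} = t_{k-1} − q_k·t_k, so r_k = a·s_k + b·t_k at every step:
  q = 8: r = 2, s = 1 − 8·0 = 1, t = 0 − 8·1 = -8  (check: 698·1 + 87·(-8) = 2)
  q = 43: r = 1, s = 0 − 43·1 = -43, t = 1 − 43·(-8) = 345  (check: 698·(-43) + 87·345 = 1)
The row with r = 1 (the gcd) gives the Bezout coefficients s = -43, t = 345.
Result: 698 · (-43) + 87 · (345) = 1.

gcd(698, 87) = 1; s = -43, t = 345 (check: 698·(-43) + 87·345 = 1).


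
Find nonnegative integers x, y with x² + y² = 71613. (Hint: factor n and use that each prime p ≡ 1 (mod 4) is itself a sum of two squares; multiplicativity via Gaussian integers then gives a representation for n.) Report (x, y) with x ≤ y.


Step 1: Factor n = 71613 = 3^2 · 73 · 109.
Step 2: Check the mod-4 condition on each prime factor: 3 ≡ 3 (mod 4), exponent 2 (must be even); 73 ≡ 1 (mod 4), exponent 1; 109 ≡ 1 (mod 4), exponent 1.
All primes ≡ 3 (mod 4) appear to even exponent (or don't appear), so by the two-squares theorem n IS expressible as a sum of two squares.
Step 3: Build a representation. Group n = k² · m with k = 3 and m = 73 · 109 = 7957 (a product of primes ≡ 1 (mod 4)); a representation of m scales to one of n via (k·x)² + (k·y)² = k²(x² + y²). Each prime p ≡ 1 (mod 4) is itself a sum of two squares; find a² by testing p − a² for a perfect square:
  73: 73 − 1² = 72, 73 − 2² = 69, 73 − 3² = 64 = 8² ⇒ 73 = 3² + 8².
  109: 109 − 1² = 108, 109 − 2² = 105, 109 − 3² = 100 = 10² ⇒ 109 = 3² + 10².
  Combine using the Brahmagupta–Fibonacci identity (a² + b²)(c² + d²) = (ac − bd)² + (ad + bc)² = (ac + bd)² + (ad − bc)²:
  73 · 109 = 7957: from (3² + 8²)(3² + 10²), take (3·3 − 8·10, 3·10 + 8·3) = (9 − 80, 30 + 24) = (-71, 54); dropping signs (only squares matter) gives (71, 54); check 71² + 54² = 5041 + 2916 = 7957 ✓.
  Scale by k = 3: (3·71, 3·54) = (213, 162).
Step 4: Order so x ≤ y and verify: 162² + 213² = 26244 + 45369 = 71613 = n. ✓

n = 71613 = 162² + 213² (one valid representation with x ≤ y).


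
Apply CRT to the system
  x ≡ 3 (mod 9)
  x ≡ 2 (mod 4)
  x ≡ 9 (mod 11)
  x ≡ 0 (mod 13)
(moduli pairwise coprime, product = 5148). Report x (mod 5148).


Product of moduli M = 9 · 4 · 11 · 13 = 5148.
Merge one congruence at a time:
  Start: x ≡ 3 (mod 9).
  Combine with x ≡ 2 (mod 4); new modulus lcm = 36.
    Write x = 3 + 9·t and substitute into x ≡ 2 (mod 4): 9·t ≡ 2 − 3 = -1 (mod 4).
    Reduce coefficients mod 4: 1·t ≡ 3 (mod 4).
    So t ≡ 3 (mod 4).
    Then x = 3 + 9·3 = 30, valid modulo lcm(9, 4) = 36: x ≡ 30 (mod 36).
  Combine with x ≡ 9 (mod 11); new modulus lcm = 396.
    Write x = 30 + 36·t and substitute into x ≡ 9 (mod 11): 36·t ≡ 9 − 30 = -21 (mod 11).
    Reduce coefficients mod 11: 3·t ≡ 1 (mod 11).
    The inverse of 3 mod 11 is 4 (since 3·4 = 12 = 1·11 + 1), so t ≡ 4·1 = 4 ≡ 4 (mod 11).
    Then x = 30 + 36·4 = 174, valid modulo lcm(36, 11) = 396: x ≡ 174 (mod 396).
  Combine with x ≡ 0 (mod 13); new modulus lcm = 5148.
    Write x = 174 + 396·t and substitute into x ≡ 0 (mod 13): 396·t ≡ 0 − 174 = -174 (mod 13).
    Reduce coefficients mod 13: 6·t ≡ 8 (mod 13).
    The inverse of 6 mod 13 is 11 (since 6·11 = 66 = 5·13 + 1), so t ≡ 11·8 = 88 ≡ 10 (mod 13).
    Then x = 174 + 396·10 = 4134, valid modulo lcm(396, 13) = 5148: x ≡ 4134 (mod 5148).
Verify against each original: 4134 mod 9 = 3, 4134 mod 4 = 2, 4134 mod 11 = 9, 4134 mod 13 = 0.

x ≡ 4134 (mod 5148).
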